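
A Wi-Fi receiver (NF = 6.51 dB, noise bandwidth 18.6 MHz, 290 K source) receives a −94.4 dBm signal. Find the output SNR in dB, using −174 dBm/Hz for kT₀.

Noise floor: N = −174 + 10 log₁₀(B) + NF
10 log₁₀(1.86×10⁷) = 72.7 dB
N = −174 + 72.7 + 6.51 = −94.79 dBm
SNR = P_sig − N = −94.4 − (−94.79) = 0.39 dB → 0.4 dB

0.4 dB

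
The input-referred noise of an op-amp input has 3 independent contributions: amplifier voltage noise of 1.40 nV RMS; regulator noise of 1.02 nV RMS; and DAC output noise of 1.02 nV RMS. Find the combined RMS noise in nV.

Uncorrelated sources add in power (mean-square): V_tot = √(ΣV_i²)
V_tot = √[(1.40×10⁻⁹)² + (1.02×10⁻⁹)² + (1.02×10⁻⁹)²] = 2.01×10⁻⁹ V = 2.01 nV

2.01 nV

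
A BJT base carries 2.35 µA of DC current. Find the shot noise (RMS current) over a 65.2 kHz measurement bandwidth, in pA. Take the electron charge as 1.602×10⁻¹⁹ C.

222 pA

I_n = √(2qI·B)
2qI·B = 2 × 1.602×10⁻¹⁹ × 2.35×10⁻⁶ × 6.52×10⁴ = 4.91×10⁻²⁰ A²
I_n = √(4.91×10⁻²⁰) = 2.22×10⁻¹⁰ A = 222 pA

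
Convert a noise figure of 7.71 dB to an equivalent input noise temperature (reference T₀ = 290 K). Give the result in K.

1422 K

F = 10^(7.71/10) = 5.90201
T_e = (F − 1)·T₀ = (5.90201 − 1) × 290 = 1422 K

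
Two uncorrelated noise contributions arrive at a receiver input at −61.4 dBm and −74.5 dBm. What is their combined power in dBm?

Convert to linear, add, convert back:
P₁ = 7.24×10⁻¹⁰ W, P₂ = 3.55×10⁻¹¹ W
P_tot = 7.60×10⁻¹⁰ W → 10 log₁₀(P_tot / 10⁻³) = −61.2 dBm

−61.2 dBm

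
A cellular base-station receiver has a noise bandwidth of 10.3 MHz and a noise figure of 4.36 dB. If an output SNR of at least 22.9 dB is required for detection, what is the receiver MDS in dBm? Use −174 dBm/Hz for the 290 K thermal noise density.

Sensitivity = −174 + 10 log₁₀(B) + NF + SNR_min
= −174 + 70.13 + 4.36 + 22.9
= −76.61 dBm → −76.6 dBm

−76.6 dBm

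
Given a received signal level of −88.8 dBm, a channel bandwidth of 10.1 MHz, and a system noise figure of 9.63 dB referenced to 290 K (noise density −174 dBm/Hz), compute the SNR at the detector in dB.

Noise floor: N = −174 + 10 log₁₀(B) + NF
10 log₁₀(1.01×10⁷) = 70.04 dB
N = −174 + 70.04 + 9.63 = −94.33 dBm
SNR = P_sig − N = −88.8 − (−94.33) = 5.53 dB → 5.5 dB

5.5 dB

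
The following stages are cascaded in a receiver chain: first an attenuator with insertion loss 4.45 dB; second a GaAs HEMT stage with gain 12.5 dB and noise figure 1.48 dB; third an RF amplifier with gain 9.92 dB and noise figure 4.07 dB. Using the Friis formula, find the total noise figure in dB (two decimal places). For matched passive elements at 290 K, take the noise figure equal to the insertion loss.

6.19 dB

Convert to linear (a loss of L dB is a gain of −L dB): F_i = 10^(NF_i/10), G_i = 10^(G_i,dB/10)
  Stage 1: F_1 = 10^(4.45/10) = 2.786, G_1 = 10^(−4.45/10) = 0.3589
  Stage 2: F_2 = 10^(1.48/10) = 1.406, G_2 = 10^(12.5/10) = 17.78
  Stage 3: F_3 = 10^(4.07/10) = 2.553, G_3 = 10^(9.92/10) = 9.817
Friis cascade:
  F = 2.786 + (1.406 − 1)/0.3589 + (2.553 − 1)/6.383 = 4.161
NF = 10 log₁₀(4.161) = 6.19 dB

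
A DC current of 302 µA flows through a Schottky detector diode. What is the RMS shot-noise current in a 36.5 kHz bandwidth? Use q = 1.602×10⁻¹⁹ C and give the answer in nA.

1.88 nA

I_n = √(2qI·B)
2qI·B = 2 × 1.602×10⁻¹⁹ × 3.02×10⁻⁴ × 3.65×10⁴ = 3.53×10⁻¹⁸ A²
I_n = √(3.53×10⁻¹⁸) = 1.88×10⁻⁹ A = 1.88 nA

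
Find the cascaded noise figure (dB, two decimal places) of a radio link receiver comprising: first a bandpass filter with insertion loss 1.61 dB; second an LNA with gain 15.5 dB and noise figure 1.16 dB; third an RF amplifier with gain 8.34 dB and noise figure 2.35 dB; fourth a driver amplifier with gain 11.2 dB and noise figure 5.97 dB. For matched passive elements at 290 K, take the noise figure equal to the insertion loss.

2.88 dB

Convert to linear (a loss of L dB is a gain of −L dB): F_i = 10^(NF_i/10), G_i = 10^(G_i,dB/10)
  Stage 1: F_1 = 10^(1.61/10) = 1.449, G_1 = 10^(−1.61/10) = 0.6902
  Stage 2: F_2 = 10^(1.16/10) = 1.306, G_2 = 10^(15.5/10) = 35.48
  Stage 3: F_3 = 10^(2.35/10) = 1.718, G_3 = 10^(8.34/10) = 6.823
  Stage 4: F_4 = 10^(5.97/10) = 3.954, G_4 = 10^(11.2/10) = 13.18
Friis cascade:
  F = 1.449 + (1.306 − 1)/0.6902 + (1.718 − 1)/24.49 + (3.954 − 1)/167.1 = 1.939
NF = 10 log₁₀(1.939) = 2.88 dB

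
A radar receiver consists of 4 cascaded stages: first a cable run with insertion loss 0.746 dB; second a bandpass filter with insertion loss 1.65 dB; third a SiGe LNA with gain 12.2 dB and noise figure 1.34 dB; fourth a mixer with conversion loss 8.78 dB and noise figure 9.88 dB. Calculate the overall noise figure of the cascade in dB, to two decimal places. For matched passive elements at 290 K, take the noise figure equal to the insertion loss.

5.15 dB

Convert to linear (a loss of L dB is a gain of −L dB): F_i = 10^(NF_i/10), G_i = 10^(G_i,dB/10)
  Stage 1: F_1 = 10^(0.746/10) = 1.187, G_1 = 10^(−0.746/10) = 0.8422
  Stage 2: F_2 = 10^(1.65/10) = 1.462, G_2 = 10^(−1.65/10) = 0.6839
  Stage 3: F_3 = 10^(1.34/10) = 1.361, G_3 = 10^(12.2/10) = 16.60
  Stage 4: F_4 = 10^(9.88/10) = 9.727, G_4 = 10^(−8.78/10) = 0.1324
Friis cascade:
  F = 1.187 + (1.462 − 1)/0.8422 + (1.361 − 1)/0.5760 + (9.727 − 1)/9.559 = 3.277
NF = 10 log₁₀(3.277) = 5.15 dB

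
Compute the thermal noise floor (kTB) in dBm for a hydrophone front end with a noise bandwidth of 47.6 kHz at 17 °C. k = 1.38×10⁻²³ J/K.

T = 17 °C + 273.15 = 290.15 K
P_n = kTB = 1.38×10⁻²³ × 290.15 × 4.76×10⁴ = 1.91×10⁻¹⁶ W
In dBm: 10 log₁₀(1.91×10⁻¹⁶ / 10⁻³) = −127.2 dBm

−127.2 dBm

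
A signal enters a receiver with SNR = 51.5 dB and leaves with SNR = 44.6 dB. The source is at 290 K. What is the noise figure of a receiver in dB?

6.9 dB

NF (dB) = SNR_in(dB) − SNR_out(dB) when the source is at T₀
NF = 51.5 − 44.6 = 6.9 dB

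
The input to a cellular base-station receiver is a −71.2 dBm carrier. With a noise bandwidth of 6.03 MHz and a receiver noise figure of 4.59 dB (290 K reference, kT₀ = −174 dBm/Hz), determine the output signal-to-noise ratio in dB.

30.4 dB

Noise floor: N = −174 + 10 log₁₀(B) + NF
10 log₁₀(6.03×10⁶) = 67.8 dB
N = −174 + 67.8 + 4.59 = −101.61 dBm
SNR = P_sig − N = −71.2 − (−101.61) = 30.41 dB → 30.4 dB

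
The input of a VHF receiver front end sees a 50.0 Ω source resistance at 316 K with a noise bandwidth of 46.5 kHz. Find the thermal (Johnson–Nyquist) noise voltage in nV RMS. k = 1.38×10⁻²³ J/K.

201 nV

V_n = √(4kTRB)
4kTRB = 4 × 1.38×10⁻²³ × 316 × 5.00×10¹ × 4.65×10⁴ = 4.06×10⁻¹⁴ V²
V_n = √(4.06×10⁻¹⁴) = 2.01×10⁻⁷ V = 201 nV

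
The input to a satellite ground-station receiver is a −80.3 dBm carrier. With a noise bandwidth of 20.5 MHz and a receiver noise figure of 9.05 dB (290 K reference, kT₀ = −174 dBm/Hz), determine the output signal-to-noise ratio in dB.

Noise floor: N = −174 + 10 log₁₀(B) + NF
10 log₁₀(2.05×10⁷) = 73.12 dB
N = −174 + 73.12 + 9.05 = −91.83 dBm
SNR = P_sig − N = −80.3 − (−91.83) = 11.53 dB → 11.5 dB

11.5 dB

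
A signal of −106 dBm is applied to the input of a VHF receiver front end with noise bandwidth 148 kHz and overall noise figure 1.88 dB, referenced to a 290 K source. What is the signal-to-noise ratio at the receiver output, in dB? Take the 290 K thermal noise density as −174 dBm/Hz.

Noise floor: N = −174 + 10 log₁₀(B) + NF
10 log₁₀(1.48×10⁵) = 51.7 dB
N = −174 + 51.7 + 1.88 = −120.42 dBm
SNR = P_sig − N = −106 − (−120.42) = 14.42 dB → 14.4 dB

14.4 dB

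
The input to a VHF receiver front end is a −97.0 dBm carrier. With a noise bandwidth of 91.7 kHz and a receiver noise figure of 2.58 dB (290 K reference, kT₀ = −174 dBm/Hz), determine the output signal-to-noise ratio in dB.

Noise floor: N = −174 + 10 log₁₀(B) + NF
10 log₁₀(9.17×10⁴) = 49.62 dB
N = −174 + 49.62 + 2.58 = −121.80 dBm
SNR = P_sig − N = −97.0 − (−121.80) = 24.80 dB → 24.8 dB

24.8 dB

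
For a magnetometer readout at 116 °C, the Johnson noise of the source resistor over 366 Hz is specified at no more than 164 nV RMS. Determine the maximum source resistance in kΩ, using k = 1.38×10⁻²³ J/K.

3.42 kΩ

T = 116 °C + 273.15 = 389.15 K
Johnson–Nyquist: V_n = √(4kTRB) ⇒ R = V_n² / (4kTB)
4kTB = 4 × 1.38×10⁻²³ × 389.15 × 3.66×10² = 7.86×10⁻¹⁸
R = (1.64×10⁻⁷)² / 7.86×10⁻¹⁸ = 3.42×10³ Ω = 3.42 kΩ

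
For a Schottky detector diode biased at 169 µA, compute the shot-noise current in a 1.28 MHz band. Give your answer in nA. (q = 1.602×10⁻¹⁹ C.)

I_n = √(2qI·B)
2qI·B = 2 × 1.602×10⁻¹⁹ × 1.69×10⁻⁴ × 1.28×10⁶ = 6.93×10⁻¹⁷ A²
I_n = √(6.93×10⁻¹⁷) = 8.33×10⁻⁹ A = 8.33 nA

8.33 nA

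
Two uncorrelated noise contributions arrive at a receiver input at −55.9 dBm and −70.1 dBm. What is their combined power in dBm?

Convert to linear, add, convert back:
P₁ = 2.57×10⁻⁹ W, P₂ = 9.77×10⁻¹¹ W
P_tot = 2.67×10⁻⁹ W → 10 log₁₀(P_tot / 10⁻³) = −55.7 dBm

−55.7 dBm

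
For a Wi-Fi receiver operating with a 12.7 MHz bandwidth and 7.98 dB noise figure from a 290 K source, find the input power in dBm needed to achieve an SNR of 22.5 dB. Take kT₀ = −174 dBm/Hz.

Sensitivity = −174 + 10 log₁₀(B) + NF + SNR_min
= −174 + 71.04 + 7.98 + 22.5
= −72.48 dBm → −72.5 dBm

−72.5 dBm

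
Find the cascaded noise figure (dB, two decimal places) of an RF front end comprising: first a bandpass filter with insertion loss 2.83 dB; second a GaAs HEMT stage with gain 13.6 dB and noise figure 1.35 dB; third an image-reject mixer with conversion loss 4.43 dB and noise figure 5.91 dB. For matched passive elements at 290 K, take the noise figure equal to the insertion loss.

4.57 dB

Convert to linear (a loss of L dB is a gain of −L dB): F_i = 10^(NF_i/10), G_i = 10^(G_i,dB/10)
  Stage 1: F_1 = 10^(2.83/10) = 1.919, G_1 = 10^(−2.83/10) = 0.5212
  Stage 2: F_2 = 10^(1.35/10) = 1.365, G_2 = 10^(13.6/10) = 22.91
  Stage 3: F_3 = 10^(5.91/10) = 3.899, G_3 = 10^(−4.43/10) = 0.3606
Friis cascade:
  F = 1.919 + (1.365 − 1)/0.5212 + (3.899 − 1)/11.94 = 2.861
NF = 10 log₁₀(2.861) = 4.57 dB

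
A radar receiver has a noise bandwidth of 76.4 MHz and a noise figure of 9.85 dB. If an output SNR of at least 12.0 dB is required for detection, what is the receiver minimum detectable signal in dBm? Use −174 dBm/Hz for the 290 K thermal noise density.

−73.3 dBm

Sensitivity = −174 + 10 log₁₀(B) + NF + SNR_min
= −174 + 78.83 + 9.85 + 12.0
= −73.32 dBm → −73.3 dBm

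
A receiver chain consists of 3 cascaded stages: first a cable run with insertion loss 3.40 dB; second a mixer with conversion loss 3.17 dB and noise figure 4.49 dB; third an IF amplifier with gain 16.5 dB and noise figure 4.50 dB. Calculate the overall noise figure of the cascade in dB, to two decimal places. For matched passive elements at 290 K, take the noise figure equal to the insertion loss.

Convert to linear (a loss of L dB is a gain of −L dB): F_i = 10^(NF_i/10), G_i = 10^(G_i,dB/10)
  Stage 1: F_1 = 10^(3.40/10) = 2.188, G_1 = 10^(−3.40/10) = 0.4571
  Stage 2: F_2 = 10^(4.49/10) = 2.812, G_2 = 10^(−3.17/10) = 0.4819
  Stage 3: F_3 = 10^(4.50/10) = 2.818, G_3 = 10^(16.5/10) = 44.67
Friis cascade:
  F = 2.188 + (2.812 − 1)/0.4571 + (2.818 − 1)/0.2203 = 14.41
NF = 10 log₁₀(14.41) = 11.59 dB

11.59 dB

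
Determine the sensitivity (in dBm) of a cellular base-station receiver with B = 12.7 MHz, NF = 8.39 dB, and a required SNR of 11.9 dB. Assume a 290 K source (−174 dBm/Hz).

Sensitivity = −174 + 10 log₁₀(B) + NF + SNR_min
= −174 + 71.04 + 8.39 + 11.9
= −82.67 dBm → −82.7 dBm

−82.7 dBm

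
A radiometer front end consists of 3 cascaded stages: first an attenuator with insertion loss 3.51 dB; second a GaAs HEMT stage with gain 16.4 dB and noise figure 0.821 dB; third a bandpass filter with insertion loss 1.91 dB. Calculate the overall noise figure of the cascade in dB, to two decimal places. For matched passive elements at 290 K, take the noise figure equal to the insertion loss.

Convert to linear (a loss of L dB is a gain of −L dB): F_i = 10^(NF_i/10), G_i = 10^(G_i,dB/10)
  Stage 1: F_1 = 10^(3.51/10) = 2.244, G_1 = 10^(−3.51/10) = 0.4457
  Stage 2: F_2 = 10^(0.821/10) = 1.208, G_2 = 10^(16.4/10) = 43.65
  Stage 3: F_3 = 10^(1.91/10) = 1.552, G_3 = 10^(−1.91/10) = 0.6442
Friis cascade:
  F = 2.244 + (1.208 − 1)/0.4457 + (1.552 − 1)/19.45 = 2.739
NF = 10 log₁₀(2.739) = 4.38 dB

4.38 dB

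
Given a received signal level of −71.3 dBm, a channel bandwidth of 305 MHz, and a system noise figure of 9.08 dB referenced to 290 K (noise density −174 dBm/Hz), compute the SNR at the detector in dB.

Noise floor: N = −174 + 10 log₁₀(B) + NF
10 log₁₀(3.05×10⁸) = 84.84 dB
N = −174 + 84.84 + 9.08 = −80.08 dBm
SNR = P_sig − N = −71.3 − (−80.08) = 8.78 dB → 8.8 dB

8.8 dB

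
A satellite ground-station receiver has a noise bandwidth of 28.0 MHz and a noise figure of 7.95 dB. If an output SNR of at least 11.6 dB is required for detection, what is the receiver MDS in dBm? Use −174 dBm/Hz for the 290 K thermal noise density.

−80.0 dBm

Sensitivity = −174 + 10 log₁₀(B) + NF + SNR_min
= −174 + 74.47 + 7.95 + 11.6
= −79.98 dBm → −80.0 dBm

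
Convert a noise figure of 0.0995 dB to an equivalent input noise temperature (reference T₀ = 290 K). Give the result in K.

F = 10^(0.0995/10) = 1.02318
T_e = (F − 1)·T₀ = (1.02318 − 1) × 290 = 6.72 K

6.72 K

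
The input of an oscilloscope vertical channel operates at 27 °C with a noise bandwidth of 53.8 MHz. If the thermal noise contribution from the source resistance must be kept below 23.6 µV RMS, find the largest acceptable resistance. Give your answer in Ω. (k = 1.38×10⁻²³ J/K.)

T = 27 °C + 273.15 = 300.15 K
Johnson–Nyquist: V_n = √(4kTRB) ⇒ R = V_n² / (4kTB)
4kTB = 4 × 1.38×10⁻²³ × 300.15 × 5.38×10⁷ = 8.91×10⁻¹³
R = (2.36×10⁻⁵)² / 8.91×10⁻¹³ = 6.25×10² Ω = 625 Ω

625 Ω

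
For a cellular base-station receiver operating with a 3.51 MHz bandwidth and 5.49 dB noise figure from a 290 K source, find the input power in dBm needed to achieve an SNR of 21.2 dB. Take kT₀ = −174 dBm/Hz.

Sensitivity = −174 + 10 log₁₀(B) + NF + SNR_min
= −174 + 65.45 + 5.49 + 21.2
= −81.86 dBm → −81.9 dBm

−81.9 dBm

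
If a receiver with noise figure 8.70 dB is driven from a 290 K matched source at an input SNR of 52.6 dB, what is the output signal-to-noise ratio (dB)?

43.90 dB

By definition F = SNR_in/SNR_out, so in dB: SNR_out = SNR_in − NF
SNR_out = 52.6 − 8.70 = 43.90 dB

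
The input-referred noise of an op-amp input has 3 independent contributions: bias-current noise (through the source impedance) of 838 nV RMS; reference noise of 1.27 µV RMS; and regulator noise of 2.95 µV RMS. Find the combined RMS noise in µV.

Uncorrelated sources add in power (mean-square): V_tot = √(ΣV_i²)
V_tot = √[(8.38×10⁻⁷)² + (1.27×10⁻⁶)² + (2.95×10⁻⁶)²] = 3.32×10⁻⁶ V = 3.32 µV

3.32 µV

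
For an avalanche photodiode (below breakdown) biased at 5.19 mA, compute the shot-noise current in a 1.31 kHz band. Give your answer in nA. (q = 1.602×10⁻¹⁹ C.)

1.48 nA

I_n = √(2qI·B)
2qI·B = 2 × 1.602×10⁻¹⁹ × 5.19×10⁻³ × 1.31×10³ = 2.18×10⁻¹⁸ A²
I_n = √(2.18×10⁻¹⁸) = 1.48×10⁻⁹ A = 1.48 nA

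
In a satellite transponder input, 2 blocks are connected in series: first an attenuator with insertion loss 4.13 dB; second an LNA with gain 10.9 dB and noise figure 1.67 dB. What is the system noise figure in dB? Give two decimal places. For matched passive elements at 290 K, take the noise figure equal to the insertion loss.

5.80 dB

Convert to linear (a loss of L dB is a gain of −L dB): F_i = 10^(NF_i/10), G_i = 10^(G_i,dB/10)
  Stage 1: F_1 = 10^(4.13/10) = 2.588, G_1 = 10^(−4.13/10) = 0.3864
  Stage 2: F_2 = 10^(1.67/10) = 1.469, G_2 = 10^(10.9/10) = 12.30
Friis cascade:
  F = 2.588 + (1.469 − 1)/0.3864 = 3.802
NF = 10 log₁₀(3.802) = 5.80 dB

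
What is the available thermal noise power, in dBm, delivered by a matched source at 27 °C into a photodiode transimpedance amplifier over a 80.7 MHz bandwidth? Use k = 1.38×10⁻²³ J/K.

−94.8 dBm

T = 27 °C + 273.15 = 300.15 K
P_n = kTB = 1.38×10⁻²³ × 300.15 × 8.07×10⁷ = 3.34×10⁻¹³ W
In dBm: 10 log₁₀(3.34×10⁻¹³ / 10⁻³) = −94.8 dBm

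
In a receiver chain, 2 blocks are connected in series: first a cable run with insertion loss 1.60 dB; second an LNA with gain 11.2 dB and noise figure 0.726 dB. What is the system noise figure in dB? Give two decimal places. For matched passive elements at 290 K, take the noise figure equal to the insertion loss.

2.33 dB

Convert to linear (a loss of L dB is a gain of −L dB): F_i = 10^(NF_i/10), G_i = 10^(G_i,dB/10)
  Stage 1: F_1 = 10^(1.60/10) = 1.445, G_1 = 10^(−1.60/10) = 0.6918
  Stage 2: F_2 = 10^(0.726/10) = 1.182, G_2 = 10^(11.2/10) = 13.18
Friis cascade:
  F = 1.445 + (1.182 − 1)/0.6918 = 1.708
NF = 10 log₁₀(1.708) = 2.33 dB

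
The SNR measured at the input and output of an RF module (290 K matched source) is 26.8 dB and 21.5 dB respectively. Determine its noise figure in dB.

5.3 dB

NF (dB) = SNR_in(dB) − SNR_out(dB) when the source is at T₀
NF = 26.8 − 21.5 = 5.3 dB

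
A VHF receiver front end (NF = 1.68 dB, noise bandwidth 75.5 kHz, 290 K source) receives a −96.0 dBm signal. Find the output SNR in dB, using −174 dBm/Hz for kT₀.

27.5 dB

Noise floor: N = −174 + 10 log₁₀(B) + NF
10 log₁₀(7.55×10⁴) = 48.78 dB
N = −174 + 48.78 + 1.68 = −123.54 dBm
SNR = P_sig − N = −96.0 − (−123.54) = 27.54 dB → 27.5 dB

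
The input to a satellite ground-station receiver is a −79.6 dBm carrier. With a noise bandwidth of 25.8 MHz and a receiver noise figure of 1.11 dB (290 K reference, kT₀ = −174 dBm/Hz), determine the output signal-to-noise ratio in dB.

Noise floor: N = −174 + 10 log₁₀(B) + NF
10 log₁₀(2.58×10⁷) = 74.12 dB
N = −174 + 74.12 + 1.11 = −98.77 dBm
SNR = P_sig − N = −79.6 − (−98.77) = 19.17 dB → 19.2 dB

19.2 dB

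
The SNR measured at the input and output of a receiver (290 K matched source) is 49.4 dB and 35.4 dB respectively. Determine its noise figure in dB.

NF (dB) = SNR_in(dB) − SNR_out(dB) when the source is at T₀
NF = 49.4 − 35.4 = 14.0 dB

14.0 dB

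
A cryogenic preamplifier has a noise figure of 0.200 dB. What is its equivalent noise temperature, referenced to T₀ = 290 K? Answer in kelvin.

13.7 K

F = 10^(0.200/10) = 1.04713
T_e = (F − 1)·T₀ = (1.04713 − 1) × 290 = 13.7 K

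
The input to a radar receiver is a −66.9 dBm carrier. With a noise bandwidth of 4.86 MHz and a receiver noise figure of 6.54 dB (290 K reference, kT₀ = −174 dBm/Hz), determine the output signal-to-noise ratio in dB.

33.7 dB

Noise floor: N = −174 + 10 log₁₀(B) + NF
10 log₁₀(4.86×10⁶) = 66.87 dB
N = −174 + 66.87 + 6.54 = −100.59 dBm
SNR = P_sig − N = −66.9 − (−100.59) = 33.69 dB → 33.7 dB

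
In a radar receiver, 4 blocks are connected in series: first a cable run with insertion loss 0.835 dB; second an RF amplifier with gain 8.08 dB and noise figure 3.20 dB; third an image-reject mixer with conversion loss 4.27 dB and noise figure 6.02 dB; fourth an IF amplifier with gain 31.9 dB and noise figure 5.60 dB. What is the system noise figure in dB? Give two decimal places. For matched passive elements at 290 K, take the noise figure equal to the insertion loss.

6.46 dB

Convert to linear (a loss of L dB is a gain of −L dB): F_i = 10^(NF_i/10), G_i = 10^(G_i,dB/10)
  Stage 1: F_1 = 10^(0.835/10) = 1.212, G_1 = 10^(−0.835/10) = 0.8251
  Stage 2: F_2 = 10^(3.20/10) = 2.089, G_2 = 10^(8.08/10) = 6.427
  Stage 3: F_3 = 10^(6.02/10) = 3.999, G_3 = 10^(−4.27/10) = 0.3741
  Stage 4: F_4 = 10^(5.60/10) = 3.631, G_4 = 10^(31.9/10) = 1549
Friis cascade:
  F = 1.212 + (2.089 − 1)/0.8251 + (3.999 − 1)/5.303 + (3.631 − 1)/1.984 = 4.424
NF = 10 log₁₀(4.424) = 6.46 dB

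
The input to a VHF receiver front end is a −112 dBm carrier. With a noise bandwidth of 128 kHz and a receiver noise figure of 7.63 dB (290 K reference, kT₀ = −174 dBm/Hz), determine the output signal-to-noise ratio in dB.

3.3 dB

Noise floor: N = −174 + 10 log₁₀(B) + NF
10 log₁₀(1.28×10⁵) = 51.07 dB
N = −174 + 51.07 + 7.63 = −115.30 dBm
SNR = P_sig − N = −112 − (−115.30) = 3.30 dB → 3.3 dB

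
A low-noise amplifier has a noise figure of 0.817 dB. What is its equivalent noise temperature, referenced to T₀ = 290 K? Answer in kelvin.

60.0 K

F = 10^(0.817/10) = 1.20698
T_e = (F − 1)·T₀ = (1.20698 − 1) × 290 = 60.0 K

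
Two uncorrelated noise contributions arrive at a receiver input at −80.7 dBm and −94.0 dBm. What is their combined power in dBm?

Convert to linear, add, convert back:
P₁ = 8.51×10⁻¹² W, P₂ = 3.98×10⁻¹³ W
P_tot = 8.91×10⁻¹² W → 10 log₁₀(P_tot / 10⁻³) = −80.5 dBm

−80.5 dBm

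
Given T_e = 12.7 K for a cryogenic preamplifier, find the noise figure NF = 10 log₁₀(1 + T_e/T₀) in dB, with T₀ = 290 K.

0.186 dB

F = 1 + T_e/T₀ = 1 + 12.7/290 = 1.04379
NF = 10 log₁₀(1.04379) = 0.186 dB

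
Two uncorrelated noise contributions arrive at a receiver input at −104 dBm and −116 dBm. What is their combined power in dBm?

Convert to linear, add, convert back:
P₁ = 3.98×10⁻¹⁴ W, P₂ = 2.51×10⁻¹⁵ W
P_tot = 4.23×10⁻¹⁴ W → 10 log₁₀(P_tot / 10⁻³) = −103.7 dBm

−103.7 dBm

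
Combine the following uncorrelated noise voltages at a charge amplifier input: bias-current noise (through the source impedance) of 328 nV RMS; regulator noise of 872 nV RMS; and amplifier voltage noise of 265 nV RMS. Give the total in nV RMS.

969 nV

Uncorrelated sources add in power (mean-square): V_tot = √(ΣV_i²)
V_tot = √[(3.28×10⁻⁷)² + (8.72×10⁻⁷)² + (2.65×10⁻⁷)²] = 9.69×10⁻⁷ V = 969 nV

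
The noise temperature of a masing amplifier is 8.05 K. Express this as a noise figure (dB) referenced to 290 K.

0.119 dB

F = 1 + T_e/T₀ = 1 + 8.05/290 = 1.02776
NF = 10 log₁₀(1.02776) = 0.119 dB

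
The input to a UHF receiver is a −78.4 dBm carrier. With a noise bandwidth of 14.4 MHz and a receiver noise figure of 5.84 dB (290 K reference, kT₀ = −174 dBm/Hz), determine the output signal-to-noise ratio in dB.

Noise floor: N = −174 + 10 log₁₀(B) + NF
10 log₁₀(1.44×10⁷) = 71.58 dB
N = −174 + 71.58 + 5.84 = −96.58 dBm
SNR = P_sig − N = −78.4 − (−96.58) = 18.18 dB → 18.2 dB

18.2 dB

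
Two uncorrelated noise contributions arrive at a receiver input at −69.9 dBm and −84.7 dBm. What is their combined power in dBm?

Convert to linear, add, convert back:
P₁ = 1.02×10⁻¹⁰ W, P₂ = 3.39×10⁻¹² W
P_tot = 1.06×10⁻¹⁰ W → 10 log₁₀(P_tot / 10⁻³) = −69.8 dBm

−69.8 dBm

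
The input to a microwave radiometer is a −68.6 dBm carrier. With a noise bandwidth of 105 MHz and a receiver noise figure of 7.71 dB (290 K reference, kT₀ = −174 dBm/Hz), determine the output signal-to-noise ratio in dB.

Noise floor: N = −174 + 10 log₁₀(B) + NF
10 log₁₀(1.05×10⁸) = 80.21 dB
N = −174 + 80.21 + 7.71 = −86.08 dBm
SNR = P_sig − N = −68.6 − (−86.08) = 17.48 dB → 17.5 dB

17.5 dB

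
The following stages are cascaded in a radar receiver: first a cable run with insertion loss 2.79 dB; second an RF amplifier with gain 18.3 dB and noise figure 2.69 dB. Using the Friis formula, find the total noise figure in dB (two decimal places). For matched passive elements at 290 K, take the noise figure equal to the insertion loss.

Convert to linear (a loss of L dB is a gain of −L dB): F_i = 10^(NF_i/10), G_i = 10^(G_i,dB/10)
  Stage 1: F_1 = 10^(2.79/10) = 1.901, G_1 = 10^(−2.79/10) = 0.5260
  Stage 2: F_2 = 10^(2.69/10) = 1.858, G_2 = 10^(18.3/10) = 67.61
Friis cascade:
  F = 1.901 + (1.858 − 1)/0.5260 = 3.532
NF = 10 log₁₀(3.532) = 5.48 dB

5.48 dB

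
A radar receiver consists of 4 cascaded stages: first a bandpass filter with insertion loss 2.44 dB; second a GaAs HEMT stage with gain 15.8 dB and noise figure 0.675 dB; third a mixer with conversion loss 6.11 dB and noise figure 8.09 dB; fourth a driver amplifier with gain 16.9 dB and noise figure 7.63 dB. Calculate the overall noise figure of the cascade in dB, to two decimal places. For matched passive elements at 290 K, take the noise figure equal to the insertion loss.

Convert to linear (a loss of L dB is a gain of −L dB): F_i = 10^(NF_i/10), G_i = 10^(G_i,dB/10)
  Stage 1: F_1 = 10^(2.44/10) = 1.754, G_1 = 10^(−2.44/10) = 0.5702
  Stage 2: F_2 = 10^(0.675/10) = 1.168, G_2 = 10^(15.8/10) = 38.02
  Stage 3: F_3 = 10^(8.09/10) = 6.442, G_3 = 10^(−6.11/10) = 0.2449
  Stage 4: F_4 = 10^(7.63/10) = 5.794, G_4 = 10^(16.9/10) = 48.98
Friis cascade:
  F = 1.754 + (1.168 − 1)/0.5702 + (6.442 − 1)/21.68 + (5.794 − 1)/5.309 = 3.203
NF = 10 log₁₀(3.203) = 5.06 dB

5.06 dB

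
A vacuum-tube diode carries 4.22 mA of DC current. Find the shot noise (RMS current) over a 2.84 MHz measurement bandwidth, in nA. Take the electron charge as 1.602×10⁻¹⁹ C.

I_n = √(2qI·B)
2qI·B = 2 × 1.602×10⁻¹⁹ × 4.22×10⁻³ × 2.84×10⁶ = 3.84×10⁻¹⁵ A²
I_n = √(3.84×10⁻¹⁵) = 6.20×10⁻⁸ A = 62.0 nA

62.0 nA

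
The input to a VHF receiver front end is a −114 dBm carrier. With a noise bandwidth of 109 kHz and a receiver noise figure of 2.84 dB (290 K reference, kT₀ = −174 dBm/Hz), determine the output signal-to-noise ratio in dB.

6.8 dB

Noise floor: N = −174 + 10 log₁₀(B) + NF
10 log₁₀(1.09×10⁵) = 50.37 dB
N = −174 + 50.37 + 2.84 = −120.79 dBm
SNR = P_sig − N = −114 − (−120.79) = 6.79 dB → 6.8 dB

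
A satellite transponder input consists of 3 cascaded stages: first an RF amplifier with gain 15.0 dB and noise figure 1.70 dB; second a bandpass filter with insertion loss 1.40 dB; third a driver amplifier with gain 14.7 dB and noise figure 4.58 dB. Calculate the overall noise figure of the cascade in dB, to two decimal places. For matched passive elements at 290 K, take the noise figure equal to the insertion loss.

1.97 dB

Convert to linear (a loss of L dB is a gain of −L dB): F_i = 10^(NF_i/10), G_i = 10^(G_i,dB/10)
  Stage 1: F_1 = 10^(1.70/10) = 1.479, G_1 = 10^(15.0/10) = 31.62
  Stage 2: F_2 = 10^(1.40/10) = 1.380, G_2 = 10^(−1.40/10) = 0.7244
  Stage 3: F_3 = 10^(4.58/10) = 2.871, G_3 = 10^(14.7/10) = 29.51
Friis cascade:
  F = 1.479 + (1.380 − 1)/31.62 + (2.871 − 1)/22.91 = 1.573
NF = 10 log₁₀(1.573) = 1.97 dB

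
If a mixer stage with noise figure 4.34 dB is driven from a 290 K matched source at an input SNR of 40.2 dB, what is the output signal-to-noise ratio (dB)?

35.86 dB

By definition F = SNR_in/SNR_out, so in dB: SNR_out = SNR_in − NF
SNR_out = 40.2 − 4.34 = 35.86 dB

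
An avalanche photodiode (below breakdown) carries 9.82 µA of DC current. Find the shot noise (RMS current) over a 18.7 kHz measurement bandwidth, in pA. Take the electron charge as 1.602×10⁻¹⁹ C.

I_n = √(2qI·B)
2qI·B = 2 × 1.602×10⁻¹⁹ × 9.82×10⁻⁶ × 1.87×10⁴ = 5.88×10⁻²⁰ A²
I_n = √(5.88×10⁻²⁰) = 2.43×10⁻¹⁰ A = 243 pA

243 pA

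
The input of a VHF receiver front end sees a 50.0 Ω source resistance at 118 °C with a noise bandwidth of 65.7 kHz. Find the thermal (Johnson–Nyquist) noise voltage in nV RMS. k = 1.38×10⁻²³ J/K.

T = 118 °C + 273.15 = 391.15 K
V_n = √(4kTRB)
4kTRB = 4 × 1.38×10⁻²³ × 391.15 × 5.00×10¹ × 6.57×10⁴ = 7.09×10⁻¹⁴ V²
V_n = √(7.09×10⁻¹⁴) = 2.66×10⁻⁷ V = 266 nV

266 nV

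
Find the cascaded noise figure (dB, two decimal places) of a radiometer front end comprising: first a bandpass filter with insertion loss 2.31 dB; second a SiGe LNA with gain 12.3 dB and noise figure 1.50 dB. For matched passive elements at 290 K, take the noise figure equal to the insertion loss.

Convert to linear (a loss of L dB is a gain of −L dB): F_i = 10^(NF_i/10), G_i = 10^(G_i,dB/10)
  Stage 1: F_1 = 10^(2.31/10) = 1.702, G_1 = 10^(−2.31/10) = 0.5875
  Stage 2: F_2 = 10^(1.50/10) = 1.413, G_2 = 10^(12.3/10) = 16.98
Friis cascade:
  F = 1.702 + (1.413 − 1)/0.5875 = 2.404
NF = 10 log₁₀(2.404) = 3.81 dB

3.81 dB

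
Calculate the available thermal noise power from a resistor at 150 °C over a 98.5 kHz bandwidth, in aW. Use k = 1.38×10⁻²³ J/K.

T = 150 °C + 273.15 = 423.15 K
P_n = kTB = 1.38×10⁻²³ × 423.15 × 9.85×10⁴ = 5.75×10⁻¹⁶ W = 575 aW

575 aW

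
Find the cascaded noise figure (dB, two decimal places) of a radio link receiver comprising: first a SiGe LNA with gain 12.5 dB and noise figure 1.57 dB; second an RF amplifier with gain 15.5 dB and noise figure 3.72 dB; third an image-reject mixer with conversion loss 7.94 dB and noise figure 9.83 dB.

1.83 dB

Convert to linear (a loss of L dB is a gain of −L dB): F_i = 10^(NF_i/10), G_i = 10^(G_i,dB/10)
  Stage 1: F_1 = 10^(1.57/10) = 1.435, G_1 = 10^(12.5/10) = 17.78
  Stage 2: F_2 = 10^(3.72/10) = 2.355, G_2 = 10^(15.5/10) = 35.48
  Stage 3: F_3 = 10^(9.83/10) = 9.616, G_3 = 10^(−7.94/10) = 0.1607
Friis cascade:
  F = 1.435 + (2.355 − 1)/17.78 + (9.616 − 1)/631.0 = 1.525
NF = 10 log₁₀(1.525) = 1.83 dB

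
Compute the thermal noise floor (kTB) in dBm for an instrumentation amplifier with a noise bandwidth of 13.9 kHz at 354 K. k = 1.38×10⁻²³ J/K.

P_n = kTB = 1.38×10⁻²³ × 354 × 1.39×10⁴ = 6.79×10⁻¹⁷ W
In dBm: 10 log₁₀(6.79×10⁻¹⁷ / 10⁻³) = −131.7 dBm

−131.7 dBm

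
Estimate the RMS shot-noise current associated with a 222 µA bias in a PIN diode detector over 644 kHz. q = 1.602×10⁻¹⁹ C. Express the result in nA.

6.77 nA

I_n = √(2qI·B)
2qI·B = 2 × 1.602×10⁻¹⁹ × 2.22×10⁻⁴ × 6.44×10⁵ = 4.58×10⁻¹⁷ A²
I_n = √(4.58×10⁻¹⁷) = 6.77×10⁻⁹ A = 6.77 nA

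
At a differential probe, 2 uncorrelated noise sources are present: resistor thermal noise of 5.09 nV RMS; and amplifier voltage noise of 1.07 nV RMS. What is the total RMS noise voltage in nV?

Uncorrelated sources add in power (mean-square): V_tot = √(ΣV_i²)
V_tot = √[(5.09×10⁻⁹)² + (1.07×10⁻⁹)²] = 5.20×10⁻⁹ V = 5.20 nV

5.20 nV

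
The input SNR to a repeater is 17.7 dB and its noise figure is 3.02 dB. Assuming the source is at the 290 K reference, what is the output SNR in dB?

14.68 dB

By definition F = SNR_in/SNR_out, so in dB: SNR_out = SNR_in − NF
SNR_out = 17.7 − 3.02 = 14.68 dB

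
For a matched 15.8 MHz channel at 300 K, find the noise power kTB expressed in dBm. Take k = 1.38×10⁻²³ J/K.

P_n = kTB = 1.38×10⁻²³ × 300 × 1.58×10⁷ = 6.54×10⁻¹⁴ W
In dBm: 10 log₁₀(6.54×10⁻¹⁴ / 10⁻³) = −101.8 dBm

−101.8 dBm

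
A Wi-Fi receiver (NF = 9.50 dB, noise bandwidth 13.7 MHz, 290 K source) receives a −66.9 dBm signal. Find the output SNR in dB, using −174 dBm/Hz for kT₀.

26.2 dB

Noise floor: N = −174 + 10 log₁₀(B) + NF
10 log₁₀(1.37×10⁷) = 71.37 dB
N = −174 + 71.37 + 9.50 = −93.13 dBm
SNR = P_sig − N = −66.9 − (−93.13) = 26.23 dB → 26.2 dB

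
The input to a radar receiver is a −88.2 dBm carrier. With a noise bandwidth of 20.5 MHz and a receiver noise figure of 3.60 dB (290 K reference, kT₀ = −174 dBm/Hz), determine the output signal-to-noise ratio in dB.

Noise floor: N = −174 + 10 log₁₀(B) + NF
10 log₁₀(2.05×10⁷) = 73.12 dB
N = −174 + 73.12 + 3.60 = −97.28 dBm
SNR = P_sig − N = −88.2 − (−97.28) = 9.08 dB → 9.1 dB

9.1 dB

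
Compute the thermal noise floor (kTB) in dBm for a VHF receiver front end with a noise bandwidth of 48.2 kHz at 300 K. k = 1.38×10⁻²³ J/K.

P_n = kTB = 1.38×10⁻²³ × 300 × 4.82×10⁴ = 2.00×10⁻¹⁶ W
In dBm: 10 log₁₀(2.00×10⁻¹⁶ / 10⁻³) = −127.0 dBm

−127.0 dBm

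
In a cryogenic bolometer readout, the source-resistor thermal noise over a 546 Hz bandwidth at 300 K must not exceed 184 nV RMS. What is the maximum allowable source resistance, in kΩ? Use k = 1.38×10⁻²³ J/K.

3.74 kΩ

Johnson–Nyquist: V_n = √(4kTRB) ⇒ R = V_n² / (4kTB)
4kTB = 4 × 1.38×10⁻²³ × 300 × 5.46×10² = 9.04×10⁻¹⁸
R = (1.84×10⁻⁷)² / 9.04×10⁻¹⁸ = 3.74×10³ Ω = 3.74 kΩ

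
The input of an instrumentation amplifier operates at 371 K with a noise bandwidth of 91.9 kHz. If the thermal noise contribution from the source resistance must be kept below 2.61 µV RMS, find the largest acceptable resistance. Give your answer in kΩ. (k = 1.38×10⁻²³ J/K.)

3.62 kΩ

Johnson–Nyquist: V_n = √(4kTRB) ⇒ R = V_n² / (4kTB)
4kTB = 4 × 1.38×10⁻²³ × 371 × 9.19×10⁴ = 1.88×10⁻¹⁵
R = (2.61×10⁻⁶)² / 1.88×10⁻¹⁵ = 3.62×10³ Ω = 3.62 kΩ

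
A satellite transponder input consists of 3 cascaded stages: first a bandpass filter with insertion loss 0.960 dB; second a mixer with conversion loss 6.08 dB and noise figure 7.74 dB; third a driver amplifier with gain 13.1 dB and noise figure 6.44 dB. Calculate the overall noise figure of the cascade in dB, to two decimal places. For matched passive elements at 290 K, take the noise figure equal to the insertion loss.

13.92 dB

Convert to linear (a loss of L dB is a gain of −L dB): F_i = 10^(NF_i/10), G_i = 10^(G_i,dB/10)
  Stage 1: F_1 = 10^(0.960/10) = 1.247, G_1 = 10^(−0.960/10) = 0.8017
  Stage 2: F_2 = 10^(7.74/10) = 5.943, G_2 = 10^(−6.08/10) = 0.2466
  Stage 3: F_3 = 10^(6.44/10) = 4.406, G_3 = 10^(13.1/10) = 20.42
Friis cascade:
  F = 1.247 + (5.943 − 1)/0.8017 + (4.406 − 1)/0.1977 = 24.64
NF = 10 log₁₀(24.64) = 13.92 dB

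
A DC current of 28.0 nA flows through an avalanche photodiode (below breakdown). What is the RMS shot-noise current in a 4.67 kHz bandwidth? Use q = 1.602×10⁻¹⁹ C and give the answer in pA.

6.47 pA

I_n = √(2qI·B)
2qI·B = 2 × 1.602×10⁻¹⁹ × 2.80×10⁻⁸ × 4.67×10³ = 4.19×10⁻²³ A²
I_n = √(4.19×10⁻²³) = 6.47×10⁻¹² A = 6.47 pA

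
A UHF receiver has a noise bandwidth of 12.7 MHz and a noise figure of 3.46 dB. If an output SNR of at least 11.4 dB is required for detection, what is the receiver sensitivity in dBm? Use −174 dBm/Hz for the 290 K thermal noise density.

−88.1 dBm

Sensitivity = −174 + 10 log₁₀(B) + NF + SNR_min
= −174 + 71.04 + 3.46 + 11.4
= −88.10 dBm → −88.1 dBm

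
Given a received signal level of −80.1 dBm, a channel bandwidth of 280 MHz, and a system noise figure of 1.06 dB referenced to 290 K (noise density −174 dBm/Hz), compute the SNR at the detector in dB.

8.4 dB

Noise floor: N = −174 + 10 log₁₀(B) + NF
10 log₁₀(2.80×10⁸) = 84.47 dB
N = −174 + 84.47 + 1.06 = −88.47 dBm
SNR = P_sig − N = −80.1 − (−88.47) = 8.37 dB → 8.4 dB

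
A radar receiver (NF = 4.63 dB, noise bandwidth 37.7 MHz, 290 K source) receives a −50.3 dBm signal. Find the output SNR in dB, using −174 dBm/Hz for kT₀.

Noise floor: N = −174 + 10 log₁₀(B) + NF
10 log₁₀(3.77×10⁷) = 75.76 dB
N = −174 + 75.76 + 4.63 = −93.61 dBm
SNR = P_sig − N = −50.3 − (−93.61) = 43.31 dB → 43.3 dB

43.3 dB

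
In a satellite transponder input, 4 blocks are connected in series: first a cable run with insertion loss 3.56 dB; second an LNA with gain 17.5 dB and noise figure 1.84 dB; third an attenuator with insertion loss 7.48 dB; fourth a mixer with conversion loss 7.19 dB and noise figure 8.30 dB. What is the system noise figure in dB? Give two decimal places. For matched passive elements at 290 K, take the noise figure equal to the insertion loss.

Convert to linear (a loss of L dB is a gain of −L dB): F_i = 10^(NF_i/10), G_i = 10^(G_i,dB/10)
  Stage 1: F_1 = 10^(3.56/10) = 2.270, G_1 = 10^(−3.56/10) = 0.4406
  Stage 2: F_2 = 10^(1.84/10) = 1.528, G_2 = 10^(17.5/10) = 56.23
  Stage 3: F_3 = 10^(7.48/10) = 5.598, G_3 = 10^(−7.48/10) = 0.1786
  Stage 4: F_4 = 10^(8.30/10) = 6.761, G_4 = 10^(−7.19/10) = 0.1910
Friis cascade:
  F = 2.270 + (1.528 − 1)/0.4406 + (5.598 − 1)/24.77 + (6.761 − 1)/4.426 = 4.955
NF = 10 log₁₀(4.955) = 6.95 dB

6.95 dB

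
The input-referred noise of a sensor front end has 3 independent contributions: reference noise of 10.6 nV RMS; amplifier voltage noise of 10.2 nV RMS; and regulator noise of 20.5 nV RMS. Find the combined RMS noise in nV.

25.2 nV

Uncorrelated sources add in power (mean-square): V_tot = √(ΣV_i²)
V_tot = √[(1.06×10⁻⁸)² + (1.02×10⁻⁸)² + (2.05×10⁻⁸)²] = 2.52×10⁻⁸ V = 25.2 nV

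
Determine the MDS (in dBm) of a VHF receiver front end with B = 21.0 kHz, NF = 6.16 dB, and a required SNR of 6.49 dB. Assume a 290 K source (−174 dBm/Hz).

−118.1 dBm

Sensitivity = −174 + 10 log₁₀(B) + NF + SNR_min
= −174 + 43.22 + 6.16 + 6.49
= −118.13 dBm → −118.1 dBm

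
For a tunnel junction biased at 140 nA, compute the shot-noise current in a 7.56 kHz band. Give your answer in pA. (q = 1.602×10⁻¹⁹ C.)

18.4 pA

I_n = √(2qI·B)
2qI·B = 2 × 1.602×10⁻¹⁹ × 1.40×10⁻⁷ × 7.56×10³ = 3.39×10⁻²² A²
I_n = √(3.39×10⁻²²) = 1.84×10⁻¹¹ A = 18.4 pA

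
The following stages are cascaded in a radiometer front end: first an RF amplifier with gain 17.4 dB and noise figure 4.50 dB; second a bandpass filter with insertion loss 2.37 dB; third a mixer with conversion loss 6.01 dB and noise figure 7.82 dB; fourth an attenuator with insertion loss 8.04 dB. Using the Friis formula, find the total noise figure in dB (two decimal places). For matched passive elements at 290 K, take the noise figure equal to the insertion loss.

5.64 dB

Convert to linear (a loss of L dB is a gain of −L dB): F_i = 10^(NF_i/10), G_i = 10^(G_i,dB/10)
  Stage 1: F_1 = 10^(4.50/10) = 2.818, G_1 = 10^(17.4/10) = 54.95
  Stage 2: F_2 = 10^(2.37/10) = 1.726, G_2 = 10^(−2.37/10) = 0.5794
  Stage 3: F_3 = 10^(7.82/10) = 6.053, G_3 = 10^(−6.01/10) = 0.2506
  Stage 4: F_4 = 10^(8.04/10) = 6.368, G_4 = 10^(−8.04/10) = 0.1570
Friis cascade:
  F = 2.818 + (1.726 − 1)/54.95 + (6.053 − 1)/31.84 + (6.368 − 1)/7.980 = 3.663
NF = 10 log₁₀(3.663) = 5.64 dB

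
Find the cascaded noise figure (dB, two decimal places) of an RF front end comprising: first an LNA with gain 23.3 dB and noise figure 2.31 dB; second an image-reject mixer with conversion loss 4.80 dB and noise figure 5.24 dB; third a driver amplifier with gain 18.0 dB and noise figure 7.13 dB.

Convert to linear (a loss of L dB is a gain of −L dB): F_i = 10^(NF_i/10), G_i = 10^(G_i,dB/10)
  Stage 1: F_1 = 10^(2.31/10) = 1.702, G_1 = 10^(23.3/10) = 213.8
  Stage 2: F_2 = 10^(5.24/10) = 3.342, G_2 = 10^(−4.80/10) = 0.3311
  Stage 3: F_3 = 10^(7.13/10) = 5.164, G_3 = 10^(18.0/10) = 63.10
Friis cascade:
  F = 1.702 + (3.342 − 1)/213.8 + (5.164 − 1)/70.79 = 1.772
NF = 10 log₁₀(1.772) = 2.48 dB

2.48 dB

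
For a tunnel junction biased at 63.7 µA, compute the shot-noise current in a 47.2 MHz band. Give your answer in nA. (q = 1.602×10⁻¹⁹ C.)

31.0 nA

I_n = √(2qI·B)
2qI·B = 2 × 1.602×10⁻¹⁹ × 6.37×10⁻⁵ × 4.72×10⁷ = 9.63×10⁻¹⁶ A²
I_n = √(9.63×10⁻¹⁶) = 3.10×10⁻⁸ A = 31.0 nA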